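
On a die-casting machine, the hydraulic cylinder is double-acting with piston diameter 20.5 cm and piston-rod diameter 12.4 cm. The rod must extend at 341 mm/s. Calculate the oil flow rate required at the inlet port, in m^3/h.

Cap-side area A_cap = π/4 × (20.5 cm)² = 330.1 cm^2
Q = A × v

Q ≈ 40.5 m^3/h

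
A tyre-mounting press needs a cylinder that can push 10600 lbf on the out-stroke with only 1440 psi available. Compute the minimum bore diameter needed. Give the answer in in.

Extension force acts on the full piston face: F = P × (π/4)D².
D = √(4F / (πP)) = √(4 × 10600 lbf / (π × 1440 psi))

D ≈ 3.06 in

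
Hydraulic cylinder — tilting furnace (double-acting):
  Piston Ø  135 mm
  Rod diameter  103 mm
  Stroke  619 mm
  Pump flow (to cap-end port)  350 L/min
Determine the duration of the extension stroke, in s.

Cap-side area A_cap = π/4 × (135 mm)² = 14310 mm^2
Swept volume V = A × L; t = V / Q = A·L / Q

t ≈ 1.52 s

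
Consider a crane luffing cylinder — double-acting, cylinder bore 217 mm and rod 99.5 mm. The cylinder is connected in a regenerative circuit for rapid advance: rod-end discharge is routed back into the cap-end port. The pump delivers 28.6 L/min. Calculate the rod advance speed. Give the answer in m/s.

v ≈ 0.0613 m/s

In regeneration the rod-end outflow joins the pump flow into the cap end, so the net volume the pump must supply per unit advance equals the rod cross-section area.
Rod cross-section A_rod = π/4 × (99.5 mm)² = 7776 mm^2
v = Q_pump / A_rod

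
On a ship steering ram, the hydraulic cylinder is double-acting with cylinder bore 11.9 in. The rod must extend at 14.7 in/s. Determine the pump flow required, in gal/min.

Q ≈ 425 gal/min

Cap-side area A_cap = π/4 × (11.9 in)² = 111.2 in^2
Q = A × v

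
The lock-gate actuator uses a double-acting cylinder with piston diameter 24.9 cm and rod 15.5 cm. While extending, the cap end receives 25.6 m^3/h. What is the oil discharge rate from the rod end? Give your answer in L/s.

Cap-side area A_cap = π/4 × (24.9 cm)² = 487.0 cm^2
Rod-side annular area A_ann = π/4 × (24.9² − 15.5²) = 298.3 cm^2
Piston speed v = Q_in/A_cap; rod-end outflow Q_out = v × A_ann = Q_in × A_ann/A_cap.

Q_out ≈ 4.36 L/s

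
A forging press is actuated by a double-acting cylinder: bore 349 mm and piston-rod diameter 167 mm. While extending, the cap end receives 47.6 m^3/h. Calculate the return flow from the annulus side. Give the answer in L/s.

Cap-side area A_cap = π/4 × (349 mm)² = 95660 mm^2
Rod-side annular area A_ann = π/4 × (349² − 167²) = 73760 mm^2
Piston speed v = Q_in/A_cap; rod-end outflow Q_out = v × A_ann = Q_in × A_ann/A_cap.

Q_out ≈ 10.2 L/s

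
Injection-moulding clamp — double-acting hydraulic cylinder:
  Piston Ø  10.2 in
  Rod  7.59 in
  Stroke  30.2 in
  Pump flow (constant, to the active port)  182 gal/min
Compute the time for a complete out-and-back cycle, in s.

Cap-side area A_cap = π/4 × (10.2 in)² = 81.71 in^2
Rod-side annular area A_ann = π/4 × (10.2² − 7.59²) = 36.47 in^2
t_ext = A_cap·L/Q = 3.522 s
t_ret = A_ann·L/Q = 1.572 s
t_cycle = t_ext + t_ret

t ≈ 5.09 s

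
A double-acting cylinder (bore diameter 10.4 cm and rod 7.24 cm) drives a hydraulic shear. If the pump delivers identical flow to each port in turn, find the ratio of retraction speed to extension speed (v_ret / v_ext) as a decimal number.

Cap-side area A_cap = π/4 × (10.4 cm)² = 84.95 cm^2
Rod-side annular area A_ann = π/4 × (10.4² − 7.24²) = 43.78 cm^2
For equal Q, v ∝ 1/A, so v_ret/v_ext = A_cap/A_ann.

v_ret/v_ext ≈ 1.94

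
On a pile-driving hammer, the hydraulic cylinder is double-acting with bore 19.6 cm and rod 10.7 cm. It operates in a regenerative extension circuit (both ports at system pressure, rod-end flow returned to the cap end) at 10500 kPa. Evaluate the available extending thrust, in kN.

With equal pressure on both faces, forces on the annular region cancel; the net push is pressure × rod cross-section.
Rod cross-section A_rod = π/4 × (10.7 cm)² = 89.92 cm^2
F = P × A_rod

F ≈ 94.4 kN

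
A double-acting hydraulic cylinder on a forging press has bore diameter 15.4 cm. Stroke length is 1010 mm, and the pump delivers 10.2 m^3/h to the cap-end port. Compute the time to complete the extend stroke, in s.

t ≈ 6.64 s

Cap-side area A_cap = π/4 × (15.4 cm)² = 186.3 cm^2
Swept volume V = A × L; t = V / Q = A·L / Q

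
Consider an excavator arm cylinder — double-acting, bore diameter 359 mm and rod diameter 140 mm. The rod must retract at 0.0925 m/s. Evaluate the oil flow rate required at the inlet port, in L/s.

Q ≈ 7.94 L/s

Rod-side annular area A_ann = π/4 × (359² − 140²) = 85830 mm^2
Q = A × v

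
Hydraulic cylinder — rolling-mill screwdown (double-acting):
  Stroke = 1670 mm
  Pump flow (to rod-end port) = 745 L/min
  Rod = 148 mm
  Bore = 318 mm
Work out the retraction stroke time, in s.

t ≈ 8.37 s

Rod-side annular area A_ann = π/4 × (318² − 148²) = 62220 mm^2
Swept volume V = A × L; t = V / Q = A·L / Q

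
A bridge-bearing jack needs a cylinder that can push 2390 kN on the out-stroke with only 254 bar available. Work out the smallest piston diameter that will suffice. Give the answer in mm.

D ≈ 346 mm

Extension force acts on the full piston face: F = P × (π/4)D².
D = √(4F / (πP)) = √(4 × 2390 kN / (π × 254 bar))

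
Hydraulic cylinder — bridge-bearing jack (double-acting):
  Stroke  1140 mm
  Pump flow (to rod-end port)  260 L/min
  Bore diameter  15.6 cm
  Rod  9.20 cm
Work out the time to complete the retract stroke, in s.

t ≈ 3.28 s

Rod-side annular area A_ann = π/4 × (15.6² − 9.20²) = 124.7 cm^2
Swept volume V = A × L; t = V / Q = A·L / Q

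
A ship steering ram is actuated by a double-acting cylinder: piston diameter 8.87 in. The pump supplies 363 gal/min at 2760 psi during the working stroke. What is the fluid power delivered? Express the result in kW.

W ≈ 436 kW

Hydraulic power = P × Q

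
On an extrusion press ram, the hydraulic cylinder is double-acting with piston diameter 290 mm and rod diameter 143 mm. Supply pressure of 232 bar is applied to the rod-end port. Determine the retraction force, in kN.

F ≈ 1160 kN

Rod-side annular area A_ann = π/4 × (290² − 143²) = 49990 mm^2
On retraction the pressure acts on the annular area (bore minus rod).
F = P × A_ann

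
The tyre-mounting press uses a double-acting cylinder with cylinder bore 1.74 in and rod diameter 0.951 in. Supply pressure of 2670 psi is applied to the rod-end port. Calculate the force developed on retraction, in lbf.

Rod-side annular area A_ann = π/4 × (1.74² − 0.951²) = 1.668 in^2
On retraction the pressure acts on the annular area (bore minus rod).
F = P × A_ann

F ≈ 4450 lbf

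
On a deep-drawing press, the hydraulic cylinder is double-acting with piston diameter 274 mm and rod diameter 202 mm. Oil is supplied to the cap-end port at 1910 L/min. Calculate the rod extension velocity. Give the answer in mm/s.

Cap-side area A_cap = π/4 × (274 mm)² = 58960 mm^2
v = Q / A

v ≈ 540 mm/s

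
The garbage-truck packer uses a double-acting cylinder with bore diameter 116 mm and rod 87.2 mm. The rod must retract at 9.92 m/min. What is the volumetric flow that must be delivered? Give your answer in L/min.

Q ≈ 45.6 L/min

Rod-side annular area A_ann = π/4 × (116² − 87.2²) = 4596 mm^2
Q = A × v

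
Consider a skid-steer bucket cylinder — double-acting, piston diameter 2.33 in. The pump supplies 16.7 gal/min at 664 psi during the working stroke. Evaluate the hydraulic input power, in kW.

Hydraulic power = P × Q

W ≈ 4.82 kW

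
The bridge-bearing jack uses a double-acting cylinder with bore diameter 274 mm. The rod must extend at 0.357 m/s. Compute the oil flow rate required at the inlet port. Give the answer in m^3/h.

Cap-side area A_cap = π/4 × (274 mm)² = 58960 mm^2
Q = A × v

Q ≈ 75.8 m^3/h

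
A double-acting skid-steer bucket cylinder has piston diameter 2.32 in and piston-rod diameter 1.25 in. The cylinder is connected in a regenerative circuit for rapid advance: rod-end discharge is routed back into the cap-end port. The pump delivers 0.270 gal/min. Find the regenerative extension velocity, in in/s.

In regeneration the rod-end outflow joins the pump flow into the cap end, so the net volume the pump must supply per unit advance equals the rod cross-section area.
Rod cross-section A_rod = π/4 × (1.25 in)² = 1.227 in^2
v = Q_pump / A_rod

v ≈ 0.847 in/s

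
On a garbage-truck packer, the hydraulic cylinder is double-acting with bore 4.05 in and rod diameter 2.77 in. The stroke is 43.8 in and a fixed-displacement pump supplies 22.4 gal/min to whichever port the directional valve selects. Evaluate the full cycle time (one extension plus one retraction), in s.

t ≈ 10.0 s

Cap-side area A_cap = π/4 × (4.05 in)² = 12.88 in^2
Rod-side annular area A_ann = π/4 × (4.05² − 2.77²) = 6.856 in^2
t_ext = A_cap·L/Q = 6.543 s
t_ret = A_ann·L/Q = 3.482 s
t_cycle = t_ext + t_ret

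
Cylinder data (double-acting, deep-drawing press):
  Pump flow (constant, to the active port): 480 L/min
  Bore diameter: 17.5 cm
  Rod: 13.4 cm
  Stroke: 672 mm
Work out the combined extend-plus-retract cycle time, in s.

t ≈ 2.86 s

Cap-side area A_cap = π/4 × (17.5 cm)² = 240.5 cm^2
Rod-side annular area A_ann = π/4 × (17.5² − 13.4²) = 99.50 cm^2
t_ext = A_cap·L/Q = 2.020 s
t_ret = A_ann·L/Q = 0.8358 s
t_cycle = t_ext + t_ret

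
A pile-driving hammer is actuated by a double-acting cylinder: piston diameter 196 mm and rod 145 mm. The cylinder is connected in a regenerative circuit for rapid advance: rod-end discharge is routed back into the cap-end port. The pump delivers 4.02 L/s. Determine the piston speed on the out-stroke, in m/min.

v ≈ 14.6 m/min

In regeneration the rod-end outflow joins the pump flow into the cap end, so the net volume the pump must supply per unit advance equals the rod cross-section area.
Rod cross-section A_rod = π/4 × (145 mm)² = 16510 mm^2
v = Q_pump / A_rod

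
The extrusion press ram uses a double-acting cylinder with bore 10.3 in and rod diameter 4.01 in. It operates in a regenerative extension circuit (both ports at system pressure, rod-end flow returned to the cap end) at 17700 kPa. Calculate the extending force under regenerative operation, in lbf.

F ≈ 32400 lbf

With equal pressure on both faces, forces on the annular region cancel; the net push is pressure × rod cross-section.
Rod cross-section A_rod = π/4 × (4.01 in)² = 12.63 in^2
F = P × A_rod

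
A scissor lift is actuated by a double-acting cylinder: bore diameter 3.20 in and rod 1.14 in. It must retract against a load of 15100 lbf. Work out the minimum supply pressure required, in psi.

Rod-side annular area A_ann = π/4 × (3.20² − 1.14²) = 7.022 in^2
Retraction: pressure acts on the annular area.
P = F / A = 15100 lbf / A

P ≈ 2150 psi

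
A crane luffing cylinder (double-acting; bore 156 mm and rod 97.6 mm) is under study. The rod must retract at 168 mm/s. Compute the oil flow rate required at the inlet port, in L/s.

Q ≈ 1.95 L/s

Rod-side annular area A_ann = π/4 × (156² − 97.6²) = 11630 mm^2
Q = A × v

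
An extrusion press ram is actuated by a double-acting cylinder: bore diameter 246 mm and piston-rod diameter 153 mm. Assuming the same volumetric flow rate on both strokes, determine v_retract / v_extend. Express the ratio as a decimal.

Cap-side area A_cap = π/4 × (246 mm)² = 47530 mm^2
Rod-side annular area A_ann = π/4 × (246² − 153²) = 29140 mm^2
For equal Q, v ∝ 1/A, so v_ret/v_ext = A_cap/A_ann.

v_ret/v_ext ≈ 1.63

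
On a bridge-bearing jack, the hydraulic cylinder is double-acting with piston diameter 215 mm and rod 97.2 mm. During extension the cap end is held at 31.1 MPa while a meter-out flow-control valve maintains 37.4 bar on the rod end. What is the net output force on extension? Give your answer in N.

Cap-side area A_cap = π/4 × (215 mm)² = 36310 mm^2
Rod-side annular area A_ann = π/4 × (215² − 97.2²) = 28880 mm^2
Net thrust = P_cap·A_cap − P_rod·A_ann = 1.129e6 N − 1.080e5 N

F ≈ 1.02e6 N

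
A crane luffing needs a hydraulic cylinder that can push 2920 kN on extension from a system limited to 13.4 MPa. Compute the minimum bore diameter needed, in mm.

Extension force acts on the full piston face: F = P × (π/4)D².
D = √(4F / (πP)) = √(4 × 2920 kN / (π × 13.4 MPa))

D ≈ 527 mm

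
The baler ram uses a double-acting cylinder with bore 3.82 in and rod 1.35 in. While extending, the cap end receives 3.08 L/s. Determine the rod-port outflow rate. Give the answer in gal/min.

Cap-side area A_cap = π/4 × (3.82 in)² = 11.46 in^2
Rod-side annular area A_ann = π/4 × (3.82² − 1.35²) = 10.03 in^2
Piston speed v = Q_in/A_cap; rod-end outflow Q_out = v × A_ann = Q_in × A_ann/A_cap.

Q_out ≈ 42.7 gal/min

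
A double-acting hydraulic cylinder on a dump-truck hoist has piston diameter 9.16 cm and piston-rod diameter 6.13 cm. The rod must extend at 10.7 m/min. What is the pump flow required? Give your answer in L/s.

Cap-side area A_cap = π/4 × (9.16 cm)² = 65.90 cm^2
Q = A × v

Q ≈ 1.18 L/s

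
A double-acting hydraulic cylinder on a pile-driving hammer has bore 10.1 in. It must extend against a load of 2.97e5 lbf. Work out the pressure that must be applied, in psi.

P ≈ 3710 psi

Cap-side area A_cap = π/4 × (10.1 in)² = 80.12 in^2
P = F / A = 2.97e5 lbf / A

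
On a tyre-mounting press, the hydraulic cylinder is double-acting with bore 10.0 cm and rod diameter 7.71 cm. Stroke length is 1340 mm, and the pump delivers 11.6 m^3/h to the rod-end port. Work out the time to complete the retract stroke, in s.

t ≈ 1.32 s

Rod-side annular area A_ann = π/4 × (10.0² − 7.71²) = 31.85 cm^2
Swept volume V = A × L; t = V / Q = A·L / Q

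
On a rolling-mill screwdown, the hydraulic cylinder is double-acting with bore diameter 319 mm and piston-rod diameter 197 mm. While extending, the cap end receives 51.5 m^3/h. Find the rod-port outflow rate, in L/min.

Q_out ≈ 531 L/min

Cap-side area A_cap = π/4 × (319 mm)² = 79920 mm^2
Rod-side annular area A_ann = π/4 × (319² − 197²) = 49440 mm^2
Piston speed v = Q_in/A_cap; rod-end outflow Q_out = v × A_ann = Q_in × A_ann/A_cap.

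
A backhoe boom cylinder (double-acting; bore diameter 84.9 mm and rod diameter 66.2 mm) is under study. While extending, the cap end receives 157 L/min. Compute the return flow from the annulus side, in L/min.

Cap-side area A_cap = π/4 × (84.9 mm)² = 5661 mm^2
Rod-side annular area A_ann = π/4 × (84.9² − 66.2²) = 2219 mm^2
Piston speed v = Q_in/A_cap; rod-end outflow Q_out = v × A_ann = Q_in × A_ann/A_cap.

Q_out ≈ 61.5 L/min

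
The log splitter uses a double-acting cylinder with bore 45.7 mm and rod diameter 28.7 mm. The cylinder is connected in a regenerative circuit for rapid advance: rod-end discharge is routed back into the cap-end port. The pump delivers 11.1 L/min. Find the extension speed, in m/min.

In regeneration the rod-end outflow joins the pump flow into the cap end, so the net volume the pump must supply per unit advance equals the rod cross-section area.
Rod cross-section A_rod = π/4 × (28.7 mm)² = 646.9 mm^2
v = Q_pump / A_rod

v ≈ 17.2 m/min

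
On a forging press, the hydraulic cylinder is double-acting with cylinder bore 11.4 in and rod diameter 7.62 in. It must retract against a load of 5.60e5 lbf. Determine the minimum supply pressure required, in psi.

Rod-side annular area A_ann = π/4 × (11.4² − 7.62²) = 56.47 in^2
Retraction: pressure acts on the annular area.
P = F / A = 5.60e5 lbf / A

P ≈ 9920 psi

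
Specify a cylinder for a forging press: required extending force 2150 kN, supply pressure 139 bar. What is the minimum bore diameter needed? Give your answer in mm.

D ≈ 444 mm

Extension force acts on the full piston face: F = P × (π/4)D².
D = √(4F / (πP)) = √(4 × 2150 kN / (π × 139 bar))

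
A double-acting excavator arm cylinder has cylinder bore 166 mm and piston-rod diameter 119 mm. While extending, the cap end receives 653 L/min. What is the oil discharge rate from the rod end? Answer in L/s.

Q_out ≈ 5.29 L/s

Cap-side area A_cap = π/4 × (166 mm)² = 21640 mm^2
Rod-side annular area A_ann = π/4 × (166² − 119²) = 10520 mm^2
Piston speed v = Q_in/A_cap; rod-end outflow Q_out = v × A_ann = Q_in × A_ann/A_cap.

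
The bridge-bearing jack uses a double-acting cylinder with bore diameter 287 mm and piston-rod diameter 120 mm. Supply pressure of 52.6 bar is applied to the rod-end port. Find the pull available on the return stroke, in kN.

Rod-side annular area A_ann = π/4 × (287² − 120²) = 53380 mm^2
On retraction the pressure acts on the annular area (bore minus rod).
F = P × A_ann

F ≈ 281 kN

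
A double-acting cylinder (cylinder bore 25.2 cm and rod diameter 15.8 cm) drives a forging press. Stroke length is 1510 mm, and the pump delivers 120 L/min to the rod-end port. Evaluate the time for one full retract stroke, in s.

Rod-side annular area A_ann = π/4 × (25.2² − 15.8²) = 302.7 cm^2
Swept volume V = A × L; t = V / Q = A·L / Q

t ≈ 22.9 s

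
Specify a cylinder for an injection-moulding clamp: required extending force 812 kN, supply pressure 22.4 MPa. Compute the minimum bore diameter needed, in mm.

Extension force acts on the full piston face: F = P × (π/4)D².
D = √(4F / (πP)) = √(4 × 812 kN / (π × 22.4 MPa))

D ≈ 215 mm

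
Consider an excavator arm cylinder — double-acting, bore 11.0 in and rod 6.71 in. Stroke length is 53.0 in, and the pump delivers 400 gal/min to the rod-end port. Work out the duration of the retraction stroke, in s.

t ≈ 2.05 s

Rod-side annular area A_ann = π/4 × (11.0² − 6.71²) = 59.67 in^2
Swept volume V = A × L; t = V / Q = A·L / Q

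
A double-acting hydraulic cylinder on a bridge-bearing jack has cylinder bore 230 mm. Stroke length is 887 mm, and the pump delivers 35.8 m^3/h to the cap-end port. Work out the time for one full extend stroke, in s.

t ≈ 3.71 s

Cap-side area A_cap = π/4 × (230 mm)² = 41550 mm^2
Swept volume V = A × L; t = V / Q = A·L / Q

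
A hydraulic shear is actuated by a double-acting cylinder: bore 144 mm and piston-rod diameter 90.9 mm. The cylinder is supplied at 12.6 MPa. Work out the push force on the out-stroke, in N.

Cap-side area A_cap = π/4 × (144 mm)² = 16290 mm^2
F = P × A_cap = 12.6 MPa × A_cap

F ≈ 2.05e5 N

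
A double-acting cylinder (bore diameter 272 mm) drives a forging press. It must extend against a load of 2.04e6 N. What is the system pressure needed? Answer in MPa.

P ≈ 35.1 MPa

Cap-side area A_cap = π/4 × (272 mm)² = 58110 mm^2
P = F / A = 2.04e6 N / A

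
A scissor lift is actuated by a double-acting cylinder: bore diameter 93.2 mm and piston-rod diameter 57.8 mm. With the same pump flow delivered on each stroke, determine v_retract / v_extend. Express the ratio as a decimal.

Cap-side area A_cap = π/4 × (93.2 mm)² = 6822 mm^2
Rod-side annular area A_ann = π/4 × (93.2² − 57.8²) = 4198 mm^2
For equal Q, v ∝ 1/A, so v_ret/v_ext = A_cap/A_ann.

v_ret/v_ext ≈ 1.62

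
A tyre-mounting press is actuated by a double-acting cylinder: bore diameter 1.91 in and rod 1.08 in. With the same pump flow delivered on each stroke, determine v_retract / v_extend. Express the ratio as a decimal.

Cap-side area A_cap = π/4 × (1.91 in)² = 2.865 in^2
Rod-side annular area A_ann = π/4 × (1.91² − 1.08²) = 1.949 in^2
For equal Q, v ∝ 1/A, so v_ret/v_ext = A_cap/A_ann.

v_ret/v_ext ≈ 1.47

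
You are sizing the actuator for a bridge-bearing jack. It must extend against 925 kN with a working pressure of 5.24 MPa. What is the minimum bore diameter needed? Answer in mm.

D ≈ 474 mm

Extension force acts on the full piston face: F = P × (π/4)D².
D = √(4F / (πP)) = √(4 × 925 kN / (π × 5.24 MPa))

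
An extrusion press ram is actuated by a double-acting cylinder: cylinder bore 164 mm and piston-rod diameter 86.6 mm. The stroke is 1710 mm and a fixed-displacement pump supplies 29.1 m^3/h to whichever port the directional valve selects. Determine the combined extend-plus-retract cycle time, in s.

Cap-side area A_cap = π/4 × (164 mm)² = 21120 mm^2
Rod-side annular area A_ann = π/4 × (164² − 86.6²) = 15230 mm^2
t_ext = A_cap·L/Q = 4.469 s
t_ret = A_ann·L/Q = 3.223 s
t_cycle = t_ext + t_ret

t ≈ 7.69 s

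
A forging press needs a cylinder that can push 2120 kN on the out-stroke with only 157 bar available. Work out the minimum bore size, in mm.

D ≈ 415 mm

Extension force acts on the full piston face: F = P × (π/4)D².
D = √(4F / (πP)) = √(4 × 2120 kN / (π × 157 bar))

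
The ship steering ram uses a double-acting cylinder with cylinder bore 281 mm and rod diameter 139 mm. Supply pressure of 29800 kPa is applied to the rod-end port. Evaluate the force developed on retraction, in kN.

Rod-side annular area A_ann = π/4 × (281² − 139²) = 46840 mm^2
On retraction the pressure acts on the annular area (bore minus rod).
F = P × A_ann

F ≈ 1400 kN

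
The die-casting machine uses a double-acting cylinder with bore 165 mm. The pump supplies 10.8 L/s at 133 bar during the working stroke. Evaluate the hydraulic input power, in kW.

Hydraulic power = P × Q

W ≈ 144 kW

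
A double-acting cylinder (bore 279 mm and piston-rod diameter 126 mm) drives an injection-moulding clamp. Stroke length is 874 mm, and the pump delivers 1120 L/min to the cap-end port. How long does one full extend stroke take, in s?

t ≈ 2.86 s

Cap-side area A_cap = π/4 × (279 mm)² = 61140 mm^2
Swept volume V = A × L; t = V / Q = A·L / Q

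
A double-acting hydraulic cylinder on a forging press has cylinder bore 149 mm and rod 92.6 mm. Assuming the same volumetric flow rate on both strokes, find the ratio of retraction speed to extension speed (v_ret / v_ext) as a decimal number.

Cap-side area A_cap = π/4 × (149 mm)² = 17440 mm^2
Rod-side annular area A_ann = π/4 × (149² − 92.6²) = 10700 mm^2
For equal Q, v ∝ 1/A, so v_ret/v_ext = A_cap/A_ann.

v_ret/v_ext ≈ 1.63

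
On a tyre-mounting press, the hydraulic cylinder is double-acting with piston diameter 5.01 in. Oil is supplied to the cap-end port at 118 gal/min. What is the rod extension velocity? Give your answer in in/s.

v ≈ 23.0 in/s

Cap-side area A_cap = π/4 × (5.01 in)² = 19.71 in^2
v = Q / A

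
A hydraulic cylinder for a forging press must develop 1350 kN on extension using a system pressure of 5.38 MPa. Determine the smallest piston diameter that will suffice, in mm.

D ≈ 565 mm

Extension force acts on the full piston face: F = P × (π/4)D².
D = √(4F / (πP)) = √(4 × 1350 kN / (π × 5.38 MPa))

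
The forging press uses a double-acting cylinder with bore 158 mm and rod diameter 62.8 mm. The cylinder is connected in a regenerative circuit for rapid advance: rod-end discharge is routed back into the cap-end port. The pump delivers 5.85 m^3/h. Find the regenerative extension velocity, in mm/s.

In regeneration the rod-end outflow joins the pump flow into the cap end, so the net volume the pump must supply per unit advance equals the rod cross-section area.
Rod cross-section A_rod = π/4 × (62.8 mm)² = 3097 mm^2
v = Q_pump / A_rod

v ≈ 525 mm/s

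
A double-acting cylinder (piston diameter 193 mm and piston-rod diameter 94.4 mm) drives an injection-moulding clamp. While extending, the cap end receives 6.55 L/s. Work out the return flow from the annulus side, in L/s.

Q_out ≈ 4.98 L/s

Cap-side area A_cap = π/4 × (193 mm)² = 29260 mm^2
Rod-side annular area A_ann = π/4 × (193² − 94.4²) = 22260 mm^2
Piston speed v = Q_in/A_cap; rod-end outflow Q_out = v × A_ann = Q_in × A_ann/A_cap.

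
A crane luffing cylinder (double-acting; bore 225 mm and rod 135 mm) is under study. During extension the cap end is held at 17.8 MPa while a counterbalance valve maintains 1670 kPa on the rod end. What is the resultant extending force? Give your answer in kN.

Cap-side area A_cap = π/4 × (225 mm)² = 39760 mm^2
Rod-side annular area A_ann = π/4 × (225² − 135²) = 25450 mm^2
Net thrust = P_cap·A_cap − P_rod·A_ann = 707.7 kN − 42.50 kN

F ≈ 665 kN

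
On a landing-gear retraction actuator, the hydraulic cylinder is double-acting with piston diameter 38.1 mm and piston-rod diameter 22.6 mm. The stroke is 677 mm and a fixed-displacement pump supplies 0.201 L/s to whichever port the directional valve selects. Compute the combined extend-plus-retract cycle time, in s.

Cap-side area A_cap = π/4 × (38.1 mm)² = 1140 mm^2
Rod-side annular area A_ann = π/4 × (38.1² − 22.6²) = 738.9 mm^2
t_ext = A_cap·L/Q = 3.840 s
t_ret = A_ann·L/Q = 2.489 s
t_cycle = t_ext + t_ret

t ≈ 6.33 s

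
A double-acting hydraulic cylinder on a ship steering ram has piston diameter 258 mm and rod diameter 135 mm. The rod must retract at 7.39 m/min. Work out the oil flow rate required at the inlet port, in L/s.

Rod-side annular area A_ann = π/4 × (258² − 135²) = 37970 mm^2
Q = A × v

Q ≈ 4.68 L/s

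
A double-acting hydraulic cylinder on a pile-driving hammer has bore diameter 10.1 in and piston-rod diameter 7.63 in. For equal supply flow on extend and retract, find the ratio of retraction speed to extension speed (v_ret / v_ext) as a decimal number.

Cap-side area A_cap = π/4 × (10.1 in)² = 80.12 in^2
Rod-side annular area A_ann = π/4 × (10.1² − 7.63²) = 34.40 in^2
For equal Q, v ∝ 1/A, so v_ret/v_ext = A_cap/A_ann.

v_ret/v_ext ≈ 2.33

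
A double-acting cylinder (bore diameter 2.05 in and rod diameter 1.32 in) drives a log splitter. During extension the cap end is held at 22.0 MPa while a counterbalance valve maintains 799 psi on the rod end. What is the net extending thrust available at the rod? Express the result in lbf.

Cap-side area A_cap = π/4 × (2.05 in)² = 3.301 in^2
Rod-side annular area A_ann = π/4 × (2.05² − 1.32²) = 1.932 in^2
Net thrust = P_cap·A_cap − P_rod·A_ann = 10530 lbf − 1544 lbf

F ≈ 8990 lbf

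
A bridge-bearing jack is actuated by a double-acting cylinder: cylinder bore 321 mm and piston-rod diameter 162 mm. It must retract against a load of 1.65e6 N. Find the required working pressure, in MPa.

P ≈ 27.4 MPa

Rod-side annular area A_ann = π/4 × (321² − 162²) = 60320 mm^2
Retraction: pressure acts on the annular area.
P = F / A = 1.65e6 N / A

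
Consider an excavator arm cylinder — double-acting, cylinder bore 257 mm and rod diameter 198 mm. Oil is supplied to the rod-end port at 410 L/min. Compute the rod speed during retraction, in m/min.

Rod-side annular area A_ann = π/4 × (257² − 198²) = 21080 mm^2
Flow into the rod-end port fills the annular volume.
v = Q / A

v ≈ 19.4 m/min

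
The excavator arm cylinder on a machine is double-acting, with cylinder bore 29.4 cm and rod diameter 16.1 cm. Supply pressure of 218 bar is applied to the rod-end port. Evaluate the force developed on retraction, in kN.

F ≈ 1040 kN

Rod-side annular area A_ann = π/4 × (29.4² − 16.1²) = 475.3 cm^2
On retraction the pressure acts on the annular area (bore minus rod).
F = P × A_ann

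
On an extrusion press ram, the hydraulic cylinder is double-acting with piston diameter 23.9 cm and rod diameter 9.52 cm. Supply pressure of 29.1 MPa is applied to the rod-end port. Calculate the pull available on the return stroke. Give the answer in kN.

Rod-side annular area A_ann = π/4 × (23.9² − 9.52²) = 377.4 cm^2
On retraction the pressure acts on the annular area (bore minus rod).
F = P × A_ann

F ≈ 1100 kN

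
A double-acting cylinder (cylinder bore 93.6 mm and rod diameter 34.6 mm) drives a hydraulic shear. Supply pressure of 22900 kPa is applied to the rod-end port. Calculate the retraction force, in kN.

F ≈ 136 kN

Rod-side annular area A_ann = π/4 × (93.6² − 34.6²) = 5941 mm^2
On retraction the pressure acts on the annular area (bore minus rod).
F = P × A_ann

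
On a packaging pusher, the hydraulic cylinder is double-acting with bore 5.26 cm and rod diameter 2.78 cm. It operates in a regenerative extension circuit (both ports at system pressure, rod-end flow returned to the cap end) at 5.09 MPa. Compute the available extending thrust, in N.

With equal pressure on both faces, forces on the annular region cancel; the net push is pressure × rod cross-section.
Rod cross-section A_rod = π/4 × (2.78 cm)² = 6.070 cm^2
F = P × A_rod

F ≈ 3090 N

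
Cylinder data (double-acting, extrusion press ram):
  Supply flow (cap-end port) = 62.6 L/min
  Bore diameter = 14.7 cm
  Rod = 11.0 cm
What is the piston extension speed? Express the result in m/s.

Cap-side area A_cap = π/4 × (14.7 cm)² = 169.7 cm^2
v = Q / A

v ≈ 0.0615 m/s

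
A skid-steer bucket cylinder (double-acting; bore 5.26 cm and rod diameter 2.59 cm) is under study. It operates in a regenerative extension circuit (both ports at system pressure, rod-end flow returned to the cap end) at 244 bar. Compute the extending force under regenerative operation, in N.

F ≈ 12900 N

With equal pressure on both faces, forces on the annular region cancel; the net push is pressure × rod cross-section.
Rod cross-section A_rod = π/4 × (2.59 cm)² = 5.269 cm^2
F = P × A_rod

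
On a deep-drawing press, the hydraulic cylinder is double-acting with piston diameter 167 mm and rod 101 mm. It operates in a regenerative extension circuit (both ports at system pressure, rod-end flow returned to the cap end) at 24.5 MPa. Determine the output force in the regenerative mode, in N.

F ≈ 1.96e5 N

With equal pressure on both faces, forces on the annular region cancel; the net push is pressure × rod cross-section.
Rod cross-section A_rod = π/4 × (101 mm)² = 8012 mm^2
F = P × A_rod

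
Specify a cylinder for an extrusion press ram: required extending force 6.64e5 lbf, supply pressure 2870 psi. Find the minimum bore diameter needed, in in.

Extension force acts on the full piston face: F = P × (π/4)D².
D = √(4F / (πP)) = √(4 × 6.64e5 lbf / (π × 2870 psi))

D ≈ 17.2 in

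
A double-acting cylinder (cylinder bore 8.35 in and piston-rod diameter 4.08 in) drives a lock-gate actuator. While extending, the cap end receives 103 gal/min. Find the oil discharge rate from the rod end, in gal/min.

Cap-side area A_cap = π/4 × (8.35 in)² = 54.76 in^2
Rod-side annular area A_ann = π/4 × (8.35² − 4.08²) = 41.69 in^2
Piston speed v = Q_in/A_cap; rod-end outflow Q_out = v × A_ann = Q_in × A_ann/A_cap.

Q_out ≈ 78.4 gal/min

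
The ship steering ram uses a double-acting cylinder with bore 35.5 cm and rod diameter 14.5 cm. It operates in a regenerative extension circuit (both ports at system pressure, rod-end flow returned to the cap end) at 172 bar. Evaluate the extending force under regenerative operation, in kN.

F ≈ 284 kN

With equal pressure on both faces, forces on the annular region cancel; the net push is pressure × rod cross-section.
Rod cross-section A_rod = π/4 × (14.5 cm)² = 165.1 cm^2
F = P × A_rod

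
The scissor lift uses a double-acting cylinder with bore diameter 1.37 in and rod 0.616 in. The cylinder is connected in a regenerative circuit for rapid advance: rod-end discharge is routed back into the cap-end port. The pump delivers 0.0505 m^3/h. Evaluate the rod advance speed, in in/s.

v ≈ 2.87 in/s

In regeneration the rod-end outflow joins the pump flow into the cap end, so the net volume the pump must supply per unit advance equals the rod cross-section area.
Rod cross-section A_rod = π/4 × (0.616 in)² = 0.2980 in^2
v = Q_pump / A_rod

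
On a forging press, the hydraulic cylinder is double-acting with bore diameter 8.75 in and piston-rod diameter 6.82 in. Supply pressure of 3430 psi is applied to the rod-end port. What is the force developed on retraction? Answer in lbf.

F ≈ 81000 lbf

Rod-side annular area A_ann = π/4 × (8.75² − 6.82²) = 23.60 in^2
On retraction the pressure acts on the annular area (bore minus rod).
F = P × A_ann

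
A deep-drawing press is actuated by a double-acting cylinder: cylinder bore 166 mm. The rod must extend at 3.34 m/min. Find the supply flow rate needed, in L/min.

Q ≈ 72.3 L/min

Cap-side area A_cap = π/4 × (166 mm)² = 21640 mm^2
Q = A × v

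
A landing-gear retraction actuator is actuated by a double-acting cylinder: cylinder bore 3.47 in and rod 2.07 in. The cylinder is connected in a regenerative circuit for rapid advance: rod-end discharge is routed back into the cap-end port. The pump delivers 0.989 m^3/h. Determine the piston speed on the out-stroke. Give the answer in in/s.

In regeneration the rod-end outflow joins the pump flow into the cap end, so the net volume the pump must supply per unit advance equals the rod cross-section area.
Rod cross-section A_rod = π/4 × (2.07 in)² = 3.365 in^2
v = Q_pump / A_rod

v ≈ 4.98 in/s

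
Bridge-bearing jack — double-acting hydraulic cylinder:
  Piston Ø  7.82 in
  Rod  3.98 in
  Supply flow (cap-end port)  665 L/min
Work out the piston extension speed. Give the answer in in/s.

v ≈ 14.1 in/s

Cap-side area A_cap = π/4 × (7.82 in)² = 48.03 in^2
v = Q / A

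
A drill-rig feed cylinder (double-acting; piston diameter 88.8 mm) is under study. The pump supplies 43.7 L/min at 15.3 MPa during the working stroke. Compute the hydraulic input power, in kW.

Hydraulic power = P × Q

W ≈ 11.1 kW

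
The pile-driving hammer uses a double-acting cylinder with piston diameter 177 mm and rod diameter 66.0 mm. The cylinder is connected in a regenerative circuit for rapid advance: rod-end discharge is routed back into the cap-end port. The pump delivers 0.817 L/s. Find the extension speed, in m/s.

In regeneration the rod-end outflow joins the pump flow into the cap end, so the net volume the pump must supply per unit advance equals the rod cross-section area.
Rod cross-section A_rod = π/4 × (66.0 mm)² = 3421 mm^2
v = Q_pump / A_rod

v ≈ 0.239 m/s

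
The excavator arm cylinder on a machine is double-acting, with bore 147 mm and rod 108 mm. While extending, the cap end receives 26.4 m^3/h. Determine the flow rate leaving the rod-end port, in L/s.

Cap-side area A_cap = π/4 × (147 mm)² = 16970 mm^2
Rod-side annular area A_ann = π/4 × (147² − 108²) = 7811 mm^2
Piston speed v = Q_in/A_cap; rod-end outflow Q_out = v × A_ann = Q_in × A_ann/A_cap.

Q_out ≈ 3.37 L/s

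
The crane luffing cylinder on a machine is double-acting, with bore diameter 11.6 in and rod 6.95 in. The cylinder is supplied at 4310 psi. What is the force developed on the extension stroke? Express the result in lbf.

Cap-side area A_cap = π/4 × (11.6 in)² = 105.7 in^2
F = P × A_cap = 4310 psi × A_cap

F ≈ 4.55e5 lbf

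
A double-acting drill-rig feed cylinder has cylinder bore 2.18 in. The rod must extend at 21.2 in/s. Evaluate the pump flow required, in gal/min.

Cap-side area A_cap = π/4 × (2.18 in)² = 3.733 in^2
Q = A × v

Q ≈ 20.6 gal/min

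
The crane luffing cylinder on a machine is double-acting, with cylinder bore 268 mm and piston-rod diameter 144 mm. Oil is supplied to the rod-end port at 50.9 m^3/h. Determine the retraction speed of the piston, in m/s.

Rod-side annular area A_ann = π/4 × (268² − 144²) = 40120 mm^2
Flow into the rod-end port fills the annular volume.
v = Q / A

v ≈ 0.352 m/s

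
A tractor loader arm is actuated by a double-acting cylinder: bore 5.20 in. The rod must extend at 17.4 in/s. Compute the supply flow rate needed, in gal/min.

Cap-side area A_cap = π/4 × (5.20 in)² = 21.24 in^2
Q = A × v

Q ≈ 96.0 gal/min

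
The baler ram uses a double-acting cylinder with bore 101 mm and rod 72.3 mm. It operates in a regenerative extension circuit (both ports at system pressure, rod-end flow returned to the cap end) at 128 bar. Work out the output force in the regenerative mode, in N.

F ≈ 52600 N

With equal pressure on both faces, forces on the annular region cancel; the net push is pressure × rod cross-section.
Rod cross-section A_rod = π/4 × (72.3 mm)² = 4106 mm^2
F = P × A_rod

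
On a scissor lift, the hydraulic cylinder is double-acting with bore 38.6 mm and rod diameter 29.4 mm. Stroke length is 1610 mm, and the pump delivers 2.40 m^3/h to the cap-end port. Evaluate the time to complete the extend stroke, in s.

t ≈ 2.83 s

Cap-side area A_cap = π/4 × (38.6 mm)² = 1170 mm^2
Swept volume V = A × L; t = V / Q = A·L / Q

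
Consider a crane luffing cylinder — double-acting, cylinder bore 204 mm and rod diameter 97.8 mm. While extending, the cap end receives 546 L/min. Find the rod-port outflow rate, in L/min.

Cap-side area A_cap = π/4 × (204 mm)² = 32690 mm^2
Rod-side annular area A_ann = π/4 × (204² − 97.8²) = 25170 mm^2
Piston speed v = Q_in/A_cap; rod-end outflow Q_out = v × A_ann = Q_in × A_ann/A_cap.

Q_out ≈ 421 L/min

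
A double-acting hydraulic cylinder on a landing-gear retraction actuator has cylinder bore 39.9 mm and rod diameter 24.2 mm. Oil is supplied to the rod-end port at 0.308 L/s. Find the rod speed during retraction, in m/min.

Rod-side annular area A_ann = π/4 × (39.9² − 24.2²) = 790.4 mm^2
Flow into the rod-end port fills the annular volume.
v = Q / A

v ≈ 23.4 m/min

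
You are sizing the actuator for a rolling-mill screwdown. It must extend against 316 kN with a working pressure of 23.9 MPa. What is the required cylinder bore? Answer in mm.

Extension force acts on the full piston face: F = P × (π/4)D².
D = √(4F / (πP)) = √(4 × 316 kN / (π × 23.9 MPa))

D ≈ 130 mm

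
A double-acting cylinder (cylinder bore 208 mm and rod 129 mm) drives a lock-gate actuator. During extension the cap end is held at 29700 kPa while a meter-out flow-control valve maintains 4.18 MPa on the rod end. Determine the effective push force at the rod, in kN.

F ≈ 922 kN

Cap-side area A_cap = π/4 × (208 mm)² = 33980 mm^2
Rod-side annular area A_ann = π/4 × (208² − 129²) = 20910 mm^2
Net thrust = P_cap·A_cap − P_rod·A_ann = 1009 kN − 87.40 kN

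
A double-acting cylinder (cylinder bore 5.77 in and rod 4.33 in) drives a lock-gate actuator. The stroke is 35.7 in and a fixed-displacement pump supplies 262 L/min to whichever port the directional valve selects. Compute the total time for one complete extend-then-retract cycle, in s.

t ≈ 5.03 s

Cap-side area A_cap = π/4 × (5.77 in)² = 26.15 in^2
Rod-side annular area A_ann = π/4 × (5.77² − 4.33²) = 11.42 in^2
t_ext = A_cap·L/Q = 3.503 s
t_ret = A_ann·L/Q = 1.530 s
t_cycle = t_ext + t_ret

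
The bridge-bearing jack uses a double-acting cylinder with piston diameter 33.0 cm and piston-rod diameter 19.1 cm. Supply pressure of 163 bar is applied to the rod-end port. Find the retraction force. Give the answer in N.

F ≈ 9.27e5 N

Rod-side annular area A_ann = π/4 × (33.0² − 19.1²) = 568.8 cm^2
On retraction the pressure acts on the annular area (bore minus rod).
F = P × A_ann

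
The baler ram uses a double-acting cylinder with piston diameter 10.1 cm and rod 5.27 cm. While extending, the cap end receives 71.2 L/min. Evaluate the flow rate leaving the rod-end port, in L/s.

Cap-side area A_cap = π/4 × (10.1 cm)² = 80.12 cm^2
Rod-side annular area A_ann = π/4 × (10.1² − 5.27²) = 58.31 cm^2
Piston speed v = Q_in/A_cap; rod-end outflow Q_out = v × A_ann = Q_in × A_ann/A_cap.

Q_out ≈ 0.864 L/s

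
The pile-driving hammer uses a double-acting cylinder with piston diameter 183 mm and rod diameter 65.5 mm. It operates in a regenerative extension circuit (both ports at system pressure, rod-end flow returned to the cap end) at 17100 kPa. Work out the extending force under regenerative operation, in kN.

F ≈ 57.6 kN

With equal pressure on both faces, forces on the annular region cancel; the net push is pressure × rod cross-section.
Rod cross-section A_rod = π/4 × (65.5 mm)² = 3370 mm^2
F = P × A_rod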